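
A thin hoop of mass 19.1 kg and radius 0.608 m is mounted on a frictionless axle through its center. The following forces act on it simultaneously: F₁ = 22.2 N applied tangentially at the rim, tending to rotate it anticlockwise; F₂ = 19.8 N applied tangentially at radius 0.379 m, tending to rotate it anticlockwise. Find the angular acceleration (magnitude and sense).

α ≈ 2.97 rad/s², anticlockwise

I = MR² = (19.1)(0.608)² = 7.061 kg·m².
Taking anticlockwise as positive: τ₁ = +(22.2)(0.608) = +13.50 N·m; τ₂ = +(19.8)(0.379) = +7.504 N·m.
Net torque τ = 21.00 N·m.
α = τ/I = 21.00/7.061 = 2.975 rad/s².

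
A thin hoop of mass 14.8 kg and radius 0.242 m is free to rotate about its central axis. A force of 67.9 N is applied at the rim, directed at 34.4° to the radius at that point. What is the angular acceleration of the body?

α ≈ 10.7 rad/s²

I = MR² = (14.8)(0.242)² = 0.8667 kg·m².
Only the tangential component produces torque: τ = F R sinθ = (67.9)(0.242) sin 34.4° = 9.283 N·m.
Newton's second law for rotation, τ = Iα, gives α = τ/I = 9.283/0.8667 = 10.71 rad/s².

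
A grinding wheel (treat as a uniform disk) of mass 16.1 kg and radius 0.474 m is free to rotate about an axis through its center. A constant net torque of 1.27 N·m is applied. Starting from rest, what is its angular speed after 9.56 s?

I = ½MR² = (1/2)(16.1)(0.474)² = 1.809 kg·m².
α = τ/I = 1.27/1.809 = 0.7022 rad/s².
ω = ω₀ + αt = 0 + (0.7022)(9.56) = 6.713 rad/s.

ω ≈ 6.71 rad/s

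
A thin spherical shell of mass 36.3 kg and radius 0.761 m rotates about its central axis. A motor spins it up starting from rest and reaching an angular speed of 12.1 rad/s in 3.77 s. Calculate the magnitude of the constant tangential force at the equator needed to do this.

I = (2/3)MR² = (2/3)(36.3)(0.761)² = 14.01 kg·m².
α = Δω/Δt = (12.1 − 0)/3.77 = 3.210 rad/s².
The required torque is τ = Iα = (14.01)(3.210) = 44.98 N·m.
A tangential force at the equator gives τ = FR, so F = τ/R = 44.98/0.761 = 59.11 N.

F ≈ 59.1 N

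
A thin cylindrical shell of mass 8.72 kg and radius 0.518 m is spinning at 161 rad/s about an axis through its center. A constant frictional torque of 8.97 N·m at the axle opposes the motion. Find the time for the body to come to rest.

t ≈ 42.0 s

I = MR² = (8.72)(0.518)² = 2.340 kg·m².
The net torque has magnitude 8.97 N·m, opposing ω.
|α| = τ/I = 8.970/2.340 = 3.834 rad/s² (deceleration).
0 = ω₀ − |α|t ⇒ t = ω₀/|α| = 161/3.834 = 42.00 s.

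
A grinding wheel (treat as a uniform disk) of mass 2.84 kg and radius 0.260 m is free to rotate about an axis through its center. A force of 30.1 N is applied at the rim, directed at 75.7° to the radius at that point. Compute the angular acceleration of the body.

I = ½MR² = (1/2)(2.84)(0.260)² = 0.09599 kg·m².
Only the tangential component produces torque: τ = F R sinθ = (30.1)(0.260) sin 75.7° = 7.584 N·m.
From τ = Iα: α = 7.584/0.09599 = 79.00 rad/s².

α ≈ 79.0 rad/s²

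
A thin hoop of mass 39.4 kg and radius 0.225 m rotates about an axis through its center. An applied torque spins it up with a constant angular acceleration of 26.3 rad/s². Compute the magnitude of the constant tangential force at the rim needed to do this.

I = MR² = (39.4)(0.225)² = 1.995 kg·m².
The required torque is τ = Iα = (1.995)(26.30) = 52.46 N·m.
A tangential force at the rim gives τ = FR, so F = τ/R = 52.46/0.225 = 233.1 N.

F ≈ 233 N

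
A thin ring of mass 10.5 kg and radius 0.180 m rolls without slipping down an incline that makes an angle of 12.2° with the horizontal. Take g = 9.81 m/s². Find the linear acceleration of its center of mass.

Translation along the incline: Mg sinθ − f = Ma.
Rotation about the center: fR = Iα with I = MR². No-slip gives a = αR, so f = (I/R²)a = M a.
Substituting: Mg sinθ = (1 + 1.000)Ma, so a = g sinθ/(1 + 1.000) = (9.81) sin 12.2° / 2.000 = 1.037 m/s².

a ≈ 1.04 m/s²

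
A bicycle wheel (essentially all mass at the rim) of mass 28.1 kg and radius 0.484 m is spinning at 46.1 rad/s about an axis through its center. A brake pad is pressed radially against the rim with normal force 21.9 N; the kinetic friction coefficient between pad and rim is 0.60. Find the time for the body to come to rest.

t ≈ 47.7 s

I = MR² = (28.1)(0.484)² = 6.583 kg·m².
Friction force f = μN = (0.60)(21.9) = 13.14 N at the rim; torque magnitude τ = fR = 6.360 N·m, opposing ω.
|α| = τ/I = 6.360/6.583 = 0.9661 rad/s² (deceleration).
0 = ω₀ − |α|t ⇒ t = ω₀/|α| = 46.1/0.9661 = 47.72 s.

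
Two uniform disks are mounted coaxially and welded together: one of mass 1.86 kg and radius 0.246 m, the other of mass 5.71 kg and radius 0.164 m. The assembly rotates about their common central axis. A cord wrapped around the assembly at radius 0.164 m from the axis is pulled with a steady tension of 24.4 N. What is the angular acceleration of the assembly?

α ≈ 30.1 rad/s²

I = ½M₁R₁² + ½M₂R₂² = ½(1.86)(0.246)² + ½(5.71)(0.164)² = 0.1331 kg·m².
τ = F r = (24.4)(0.164) = 4.002 N·m.
α = τ/I = 4.002/0.1331 = 30.07 rad/s².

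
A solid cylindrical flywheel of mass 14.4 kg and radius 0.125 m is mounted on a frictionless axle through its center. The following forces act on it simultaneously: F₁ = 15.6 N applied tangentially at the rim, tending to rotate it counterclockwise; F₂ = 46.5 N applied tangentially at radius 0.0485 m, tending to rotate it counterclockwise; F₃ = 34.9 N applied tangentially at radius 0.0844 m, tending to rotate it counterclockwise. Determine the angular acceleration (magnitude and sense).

α ≈ 63.6 rad/s², counterclockwise

I = ½MR² = (1/2)(14.4)(0.125)² = 0.1125 kg·m².
Taking counterclockwise as positive: τ₁ = +(15.6)(0.125) = +1.950 N·m; τ₂ = +(46.5)(0.0485) = +2.255 N·m; τ₃ = +(34.9)(0.0844) = +2.946 N·m.
Net torque τ = 7.151 N·m.
α = τ/I = 7.151/0.1125 = 63.56 rad/s².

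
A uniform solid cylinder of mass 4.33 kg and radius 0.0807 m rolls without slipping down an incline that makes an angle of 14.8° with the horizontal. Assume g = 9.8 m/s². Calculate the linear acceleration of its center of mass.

a ≈ 1.67 m/s²

Translation along the incline: Mg sinθ − f = Ma.
Rotation about the center: fR = Iα with I = ½MR². No-slip gives a = αR, so f = (I/R²)a = (1/2)M a.
Substituting: Mg sinθ = (1 + 0.5000)Ma, so a = g sinθ/(1 + 0.5000) = (9.8) sin 14.8° / 1.500 = 1.669 m/s².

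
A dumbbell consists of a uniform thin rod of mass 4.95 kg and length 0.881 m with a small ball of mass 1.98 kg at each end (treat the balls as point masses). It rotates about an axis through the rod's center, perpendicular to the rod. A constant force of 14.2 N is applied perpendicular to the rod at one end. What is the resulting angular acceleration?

α ≈ 5.75 rad/s²

I_rod = (1/12)ML² = (1/12)(4.95)(0.881)² = 0.3202 kg·m².
I_balls = 2·m·(L/2)² = 2(1.98)(0.4405)² = 0.7684 kg·m².
Total I = 1.089 kg·m².
τ = F·(L/2) = (14.2)(0.441) = 6.255 N·m.
α = τ/I = 6.255/1.089 = 5.746 rad/s².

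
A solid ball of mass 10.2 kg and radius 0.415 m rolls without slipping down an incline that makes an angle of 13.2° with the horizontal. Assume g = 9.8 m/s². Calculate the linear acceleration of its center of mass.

a ≈ 1.60 m/s²

Translation along the incline: Mg sinθ − f = Ma.
Rotation about the center: fR = Iα with I = (2/5)MR². No-slip gives a = αR, so f = (I/R²)a = (2/5)M a.
Substituting: Mg sinθ = (1 + 0.4000)Ma, so a = g sinθ/(1 + 0.4000) = (9.8) sin 13.2° / 1.400 = 1.598 m/s².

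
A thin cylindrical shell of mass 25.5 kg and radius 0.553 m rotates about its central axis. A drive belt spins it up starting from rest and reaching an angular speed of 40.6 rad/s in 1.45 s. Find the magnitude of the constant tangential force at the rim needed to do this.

F ≈ 395 N

I = MR² = (25.5)(0.553)² = 7.798 kg·m².
α = Δω/Δt = (40.6 − 0)/1.45 = 28.00 rad/s².
The required torque is τ = Iα = (7.798)(28.00) = 218.3 N·m.
A tangential force at the rim gives τ = FR, so F = τ/R = 218.3/0.553 = 394.8 N.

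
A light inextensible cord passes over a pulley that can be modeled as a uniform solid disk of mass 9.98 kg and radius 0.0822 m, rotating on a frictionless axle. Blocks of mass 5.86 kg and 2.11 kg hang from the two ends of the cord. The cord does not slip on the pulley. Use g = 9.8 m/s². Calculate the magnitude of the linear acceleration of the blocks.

a ≈ 2.84 m/s²

I = ½MR² = (1/2)(9.98)(0.0822)² = 0.03372 kg·m².
Heavier block: m₁g − T₁ = m₁a. Lighter block: T₂ − m₂g = m₂a.
Pulley: (T₁ − T₂)R = Iα = I(a/R), so T₁ − T₂ = (I/R²)a = (1/2)M_p a = 4.990·a.
Adding the three: (m₁ − m₂)g = (m₁ + m₂ + 4.990)a, so a = (5.86 − 2.11)(9.8)/(5.86 + 2.11 + 4.990) = 2.836 m/s².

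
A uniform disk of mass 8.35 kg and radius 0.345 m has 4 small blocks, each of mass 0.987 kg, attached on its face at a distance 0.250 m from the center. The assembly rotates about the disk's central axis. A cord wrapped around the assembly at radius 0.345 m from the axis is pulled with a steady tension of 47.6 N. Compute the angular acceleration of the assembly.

I_disk = ½MR² = ½(8.35)(0.345)² = 0.4969 kg·m².
I_blocks = 4·m·r² = 4(0.987)(0.250)² = 0.2467 kg·m².
Total I = 0.7437 kg·m².
τ = F r = (47.6)(0.345) = 16.42 N·m.
α = τ/I = 16.42/0.7437 = 22.08 rad/s².

α ≈ 22.1 rad/s²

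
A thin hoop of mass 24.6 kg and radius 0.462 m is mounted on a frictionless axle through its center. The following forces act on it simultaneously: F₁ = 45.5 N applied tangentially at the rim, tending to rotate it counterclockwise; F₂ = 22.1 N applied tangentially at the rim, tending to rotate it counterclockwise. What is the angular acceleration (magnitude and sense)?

I = MR² = (24.6)(0.462)² = 5.251 kg·m².
Taking counterclockwise as positive: τ₁ = +(45.5)(0.462) = +21.02 N·m; τ₂ = +(22.1)(0.462) = +10.21 N·m.
Net torque τ = 31.23 N·m.
α = τ/I = 31.23/5.251 = 5.948 rad/s².

α ≈ 5.95 rad/s², counterclockwise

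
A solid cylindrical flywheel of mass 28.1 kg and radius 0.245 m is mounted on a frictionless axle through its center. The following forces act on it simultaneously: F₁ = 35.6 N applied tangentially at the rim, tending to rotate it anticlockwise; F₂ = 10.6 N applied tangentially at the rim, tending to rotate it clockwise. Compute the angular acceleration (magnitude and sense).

I = ½MR² = (1/2)(28.1)(0.245)² = 0.8434 kg·m².
Taking anticlockwise as positive: τ₁ = +(35.6)(0.245) = +8.722 N·m; τ₂ = −(10.6)(0.245) = −2.597 N·m.
Net torque τ = 6.125 N·m.
α = τ/I = 6.125/0.8434 = 7.263 rad/s².

α ≈ 7.26 rad/s², anticlockwise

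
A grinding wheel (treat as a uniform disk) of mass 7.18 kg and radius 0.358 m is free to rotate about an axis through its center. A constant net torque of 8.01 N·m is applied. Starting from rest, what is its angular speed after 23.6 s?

I = ½MR² = (1/2)(7.18)(0.358)² = 0.4601 kg·m².
α = τ/I = 8.01/0.4601 = 17.41 rad/s².
ω = ω₀ + αt = 0 + (17.41)(23.6) = 410.9 rad/s.

ω ≈ 411 rad/s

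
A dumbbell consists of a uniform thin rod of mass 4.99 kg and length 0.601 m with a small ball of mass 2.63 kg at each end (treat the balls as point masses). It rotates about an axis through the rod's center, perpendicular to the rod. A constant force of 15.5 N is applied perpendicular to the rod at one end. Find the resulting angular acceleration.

I_rod = (1/12)ML² = (1/12)(4.99)(0.601)² = 0.1502 kg·m².
I_balls = 2·m·(L/2)² = 2(2.63)(0.3005)² = 0.4750 kg·m².
Total I = 0.6252 kg·m².
τ = F·(L/2) = (15.5)(0.300) = 4.658 N·m.
α = τ/I = 4.658/0.6252 = 7.450 rad/s².

α ≈ 7.45 rad/s²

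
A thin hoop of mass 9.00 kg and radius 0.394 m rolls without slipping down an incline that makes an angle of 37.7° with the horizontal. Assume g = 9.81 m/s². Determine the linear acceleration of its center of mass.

Translation along the incline: Mg sinθ − f = Ma.
Rotation about the center: fR = Iα with I = MR². No-slip gives a = αR, so f = (I/R²)a = M a.
Substituting: Mg sinθ = (1 + 1.000)Ma, so a = g sinθ/(1 + 1.000) = (9.81) sin 37.7° / 2.000 = 3.000 m/s².

a ≈ 3.00 m/s²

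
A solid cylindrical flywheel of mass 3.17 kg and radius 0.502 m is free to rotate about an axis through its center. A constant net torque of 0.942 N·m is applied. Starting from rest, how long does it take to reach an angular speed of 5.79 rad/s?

t ≈ 2.46 s

I = ½MR² = (1/2)(3.17)(0.502)² = 0.3994 kg·m².
α = τ/I = 0.942/0.3994 = 2.358 rad/s².
ω = αt ⇒ t = ω/α = 5.79/2.358 = 2.455 s.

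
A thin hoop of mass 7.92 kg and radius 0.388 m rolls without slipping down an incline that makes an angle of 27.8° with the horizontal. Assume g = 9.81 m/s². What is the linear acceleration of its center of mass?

a ≈ 2.29 m/s²

Translation along the incline: Mg sinθ − f = Ma.
Rotation about the center: fR = Iα with I = MR². No-slip gives a = αR, so f = (I/R²)a = M a.
Substituting: Mg sinθ = (1 + 1.000)Ma, so a = g sinθ/(1 + 1.000) = (9.81) sin 27.8° / 2.000 = 2.288 m/s².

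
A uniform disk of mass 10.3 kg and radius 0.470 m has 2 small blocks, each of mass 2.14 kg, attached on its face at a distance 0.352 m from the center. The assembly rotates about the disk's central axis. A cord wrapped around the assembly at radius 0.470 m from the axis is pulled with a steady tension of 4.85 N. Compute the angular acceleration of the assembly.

I_disk = ½MR² = ½(10.3)(0.470)² = 1.138 kg·m².
I_blocks = 2·m·r² = 2(2.14)(0.352)² = 0.5303 kg·m².
Total I = 1.668 kg·m².
τ = F r = (4.85)(0.470) = 2.279 N·m.
α = τ/I = 2.279/1.668 = 1.367 rad/s².

α ≈ 1.37 rad/s²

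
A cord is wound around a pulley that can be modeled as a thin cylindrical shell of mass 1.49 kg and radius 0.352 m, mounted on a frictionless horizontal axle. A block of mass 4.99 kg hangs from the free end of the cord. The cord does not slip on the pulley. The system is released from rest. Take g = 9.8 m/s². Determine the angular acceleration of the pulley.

I = MR² = (1.49)(0.352)² = 0.1846 kg·m².
Block: mg − T = ma. Pulley: TR = Iα. No-slip: a = αR, so T = (I/R²)a = 1.490·a.
Then mg = (m + 1.490)a, so a = (4.99)(9.8)/(4.99 + 1.490) = 7.547 m/s².
α = a/R = 7.547/0.352 = 21.44 rad/s².

α ≈ 21.4 rad/s²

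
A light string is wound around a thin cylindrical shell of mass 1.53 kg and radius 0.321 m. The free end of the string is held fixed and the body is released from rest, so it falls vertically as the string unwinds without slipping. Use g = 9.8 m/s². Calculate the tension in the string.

T ≈ 7.50 N

Translation: Mg − T = Ma. Rotation about the center: TR = Iα with I = MR².
With a = αR: T = (I/R²)a = M a, so Mg = (1 + 1.000)Ma.
a = g/(1 + 1.000) = 9.8/2.000 = 4.900 m/s².
T = 1.000·M·a = (1.000)(1.53)(4.900) = 7.497 N.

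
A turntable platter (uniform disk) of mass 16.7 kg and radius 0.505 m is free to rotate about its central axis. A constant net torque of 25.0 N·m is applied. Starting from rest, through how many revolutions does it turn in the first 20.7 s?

≈ 400 revolutions

I = ½MR² = (1/2)(16.7)(0.505)² = 2.129 kg·m².
α = τ/I = 25.0/2.129 = 11.74 rad/s².
θ = ½αt² = ½(11.74)(20.7)² = 2515 rad.
Revolutions = θ/(2π) = 400.3.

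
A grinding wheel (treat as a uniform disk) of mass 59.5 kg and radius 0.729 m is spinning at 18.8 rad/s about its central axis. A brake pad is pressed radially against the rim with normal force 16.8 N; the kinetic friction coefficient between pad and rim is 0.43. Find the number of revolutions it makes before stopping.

I = ½MR² = (1/2)(59.5)(0.729)² = 15.81 kg·m².
Friction force f = μN = (0.43)(16.8) = 7.224 N at the rim; torque magnitude τ = fR = 5.266 N·m, opposing ω.
|α| = τ/I = 5.266/15.81 = 0.3331 rad/s² (deceleration).
ω² = ω₀² − 2|α|θ with ω = 0 ⇒ θ = ω₀²/(2|α|) = 530.5 rad = 84.44 rev.

≈ 84.4 revolutions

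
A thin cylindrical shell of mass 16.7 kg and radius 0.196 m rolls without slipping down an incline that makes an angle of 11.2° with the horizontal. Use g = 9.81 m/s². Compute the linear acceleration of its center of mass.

Translation along the incline: Mg sinθ − f = Ma.
Rotation about the center: fR = Iα with I = MR². No-slip gives a = αR, so f = (I/R²)a = M a.
Substituting: Mg sinθ = (1 + 1.000)Ma, so a = g sinθ/(1 + 1.000) = (9.81) sin 11.2° / 2.000 = 0.9527 m/s².

a ≈ 0.953 m/s²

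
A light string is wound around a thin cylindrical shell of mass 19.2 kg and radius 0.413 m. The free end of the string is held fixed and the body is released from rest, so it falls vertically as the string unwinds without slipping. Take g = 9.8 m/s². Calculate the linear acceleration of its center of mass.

a ≈ 4.90 m/s²

Translation: Mg − T = Ma. Rotation about the center: TR = Iα with I = MR².
With a = αR: T = (I/R²)a = M a, so Mg = (1 + 1.000)Ma.
a = g/(1 + 1.000) = 9.8/2.000 = 4.900 m/s².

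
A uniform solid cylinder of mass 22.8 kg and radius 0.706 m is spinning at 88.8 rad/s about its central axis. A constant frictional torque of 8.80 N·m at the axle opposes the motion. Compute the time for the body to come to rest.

I = ½MR² = (1/2)(22.8)(0.706)² = 5.682 kg·m².
The net torque has magnitude 8.80 N·m, opposing ω.
|α| = τ/I = 8.800/5.682 = 1.549 rad/s² (deceleration).
0 = ω₀ − |α|t ⇒ t = ω₀/|α| = 88.8/1.549 = 57.34 s.

t ≈ 57.3 s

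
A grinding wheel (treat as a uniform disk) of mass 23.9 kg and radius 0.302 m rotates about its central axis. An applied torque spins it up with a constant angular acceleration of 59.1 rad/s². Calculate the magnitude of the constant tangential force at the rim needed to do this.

I = ½MR² = (1/2)(23.9)(0.302)² = 1.090 kg·m².
The required torque is τ = Iα = (1.090)(59.10) = 64.41 N·m.
A tangential force at the rim gives τ = FR, so F = τ/R = 64.41/0.302 = 213.3 N.

F ≈ 213 N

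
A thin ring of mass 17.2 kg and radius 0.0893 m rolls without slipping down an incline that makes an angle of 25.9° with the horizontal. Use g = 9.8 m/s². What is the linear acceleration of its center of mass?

Translation along the incline: Mg sinθ − f = Ma.
Rotation about the center: fR = Iα with I = MR². No-slip gives a = αR, so f = (I/R²)a = M a.
Substituting: Mg sinθ = (1 + 1.000)Ma, so a = g sinθ/(1 + 1.000) = (9.8) sin 25.9° / 2.000 = 2.140 m/s².

a ≈ 2.14 m/s²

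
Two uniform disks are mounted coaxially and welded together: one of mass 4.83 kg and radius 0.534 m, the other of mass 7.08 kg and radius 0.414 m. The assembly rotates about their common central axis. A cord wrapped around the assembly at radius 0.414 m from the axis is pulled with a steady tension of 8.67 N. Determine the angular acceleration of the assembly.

α ≈ 2.77 rad/s²

I = ½M₁R₁² + ½M₂R₂² = ½(4.83)(0.534)² + ½(7.08)(0.414)² = 1.295 kg·m².
τ = F r = (8.67)(0.414) = 3.589 N·m.
α = τ/I = 3.589/1.295 = 2.771 rad/s².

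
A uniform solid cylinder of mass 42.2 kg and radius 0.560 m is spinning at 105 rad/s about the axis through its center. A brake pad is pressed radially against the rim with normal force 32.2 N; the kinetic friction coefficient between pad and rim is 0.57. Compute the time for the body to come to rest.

I = ½MR² = (1/2)(42.2)(0.560)² = 6.617 kg·m².
Friction force f = μN = (0.57)(32.2) = 18.35 N at the rim; torque magnitude τ = fR = 10.28 N·m, opposing ω.
|α| = τ/I = 10.28/6.617 = 1.553 rad/s² (deceleration).
0 = ω₀ − |α|t ⇒ t = ω₀/|α| = 105/1.553 = 67.60 s.

t ≈ 67.6 s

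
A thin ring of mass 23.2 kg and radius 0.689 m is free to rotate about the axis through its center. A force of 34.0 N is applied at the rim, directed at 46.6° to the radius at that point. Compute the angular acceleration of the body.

I = MR² = (23.2)(0.689)² = 11.01 kg·m².
Only the tangential component produces torque: τ = F R sinθ = (34.0)(0.689) sin 46.6° = 17.02 N·m.
Newton's second law for rotation, τ = Iα, gives α = τ/I = 17.02/11.01 = 1.545 rad/s².

α ≈ 1.55 rad/s²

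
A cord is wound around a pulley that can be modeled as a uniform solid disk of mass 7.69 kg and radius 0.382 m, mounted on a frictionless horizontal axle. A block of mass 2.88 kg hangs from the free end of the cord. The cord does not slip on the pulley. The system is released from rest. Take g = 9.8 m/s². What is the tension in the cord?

I = ½MR² = (1/2)(7.69)(0.382)² = 0.5611 kg·m².
Block: mg − T = ma. Pulley: TR = Iα. No-slip: a = αR, so T = (I/R²)a = 3.845·a.
Then mg = (m + 3.845)a, so a = (2.88)(9.8)/(2.88 + 3.845) = 4.197 m/s².
T = 3.845·a = 16.14 N.

T ≈ 16.1 N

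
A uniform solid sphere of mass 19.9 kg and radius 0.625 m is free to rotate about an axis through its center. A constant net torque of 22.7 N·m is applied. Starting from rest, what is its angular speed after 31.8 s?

I = (2/5)MR² = (2/5)(19.9)(0.625)² = 3.109 kg·m².
α = τ/I = 22.7/3.109 = 7.301 rad/s².
ω = ω₀ + αt = 0 + (7.301)(31.8) = 232.2 rad/s.

ω ≈ 232 rad/s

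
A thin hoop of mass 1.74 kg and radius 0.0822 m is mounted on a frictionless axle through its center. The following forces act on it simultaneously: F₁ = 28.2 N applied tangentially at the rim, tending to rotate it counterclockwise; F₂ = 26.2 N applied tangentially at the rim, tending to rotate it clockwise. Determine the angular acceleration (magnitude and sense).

I = MR² = (1.74)(0.0822)² = 0.01176 kg·m².
Taking counterclockwise as positive: τ₁ = +(28.2)(0.0822) = +2.318 N·m; τ₂ = −(26.2)(0.0822) = −2.154 N·m.
Net torque τ = 0.1644 N·m.
α = τ/I = 0.1644/0.01176 = 13.98 rad/s².

α ≈ 14.0 rad/s², counterclockwise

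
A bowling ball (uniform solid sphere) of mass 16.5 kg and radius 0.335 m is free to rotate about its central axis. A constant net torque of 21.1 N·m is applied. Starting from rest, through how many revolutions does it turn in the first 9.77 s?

I = (2/5)MR² = (2/5)(16.5)(0.335)² = 0.7407 kg·m².
α = τ/I = 21.1/0.7407 = 28.49 rad/s².
θ = ½αt² = ½(28.49)(9.77)² = 1360 rad.
Revolutions = θ/(2π) = 216.4.

≈ 216 revolutions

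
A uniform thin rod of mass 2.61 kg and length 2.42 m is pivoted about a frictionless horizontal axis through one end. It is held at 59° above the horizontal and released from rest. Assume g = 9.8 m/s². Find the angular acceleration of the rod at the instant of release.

α ≈ 3.13 rad/s²

About the pivot, I = (1/3)ML² = (1/3)(2.61)(2.42)² = 5.095 kg·m².
The weight acts at the center, a distance L/2 = 1.210 m from the pivot; τ = Mg(L/2) cos 59° = 15.94 N·m.
α = τ/I = 15.94/5.095 = 3.129 rad/s².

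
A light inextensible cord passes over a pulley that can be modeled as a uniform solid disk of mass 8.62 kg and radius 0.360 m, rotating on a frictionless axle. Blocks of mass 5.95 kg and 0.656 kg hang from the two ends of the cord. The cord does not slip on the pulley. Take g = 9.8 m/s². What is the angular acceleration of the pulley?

α ≈ 13.2 rad/s²

I = ½MR² = (1/2)(8.62)(0.360)² = 0.5586 kg·m².
Heavier block: m₁g − T₁ = m₁a. Lighter block: T₂ − m₂g = m₂a.
Pulley: (T₁ − T₂)R = Iα = I(a/R), so T₁ − T₂ = (I/R²)a = (1/2)M_p a = 4.310·a.
Adding the three: (m₁ − m₂)g = (m₁ + m₂ + 4.310)a, so a = (5.95 − 0.656)(9.8)/(5.95 + 0.656 + 4.310) = 4.753 m/s².
α = a/R = 4.753/0.360 = 13.20 rad/s².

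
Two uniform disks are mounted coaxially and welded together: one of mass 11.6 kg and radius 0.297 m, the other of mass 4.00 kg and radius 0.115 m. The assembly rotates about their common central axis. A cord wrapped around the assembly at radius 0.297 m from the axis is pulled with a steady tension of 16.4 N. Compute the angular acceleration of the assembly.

α ≈ 9.05 rad/s²

I = ½M₁R₁² + ½M₂R₂² = ½(11.6)(0.297)² + ½(4.00)(0.115)² = 0.5381 kg·m².
τ = F r = (16.4)(0.297) = 4.871 N·m.
α = τ/I = 4.871/0.5381 = 9.052 rad/s².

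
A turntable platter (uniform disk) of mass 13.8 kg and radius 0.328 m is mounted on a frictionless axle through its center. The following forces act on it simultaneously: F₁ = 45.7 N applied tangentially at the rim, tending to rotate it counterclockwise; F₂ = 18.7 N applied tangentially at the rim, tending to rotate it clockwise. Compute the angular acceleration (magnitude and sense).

I = ½MR² = (1/2)(13.8)(0.328)² = 0.7423 kg·m².
Taking counterclockwise as positive: τ₁ = +(45.7)(0.328) = +14.99 N·m; τ₂ = −(18.7)(0.328) = −6.134 N·m.
Net torque τ = 8.856 N·m.
α = τ/I = 8.856/0.7423 = 11.93 rad/s².

α ≈ 11.9 rad/s², counterclockwise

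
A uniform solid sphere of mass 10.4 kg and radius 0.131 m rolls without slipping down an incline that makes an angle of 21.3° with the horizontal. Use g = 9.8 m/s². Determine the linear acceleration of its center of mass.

Translation along the incline: Mg sinθ − f = Ma.
Rotation about the center: fR = Iα with I = (2/5)MR². No-slip gives a = αR, so f = (I/R²)a = (2/5)M a.
Substituting: Mg sinθ = (1 + 0.4000)Ma, so a = g sinθ/(1 + 0.4000) = (9.8) sin 21.3° / 1.400 = 2.543 m/s².

a ≈ 2.54 m/s²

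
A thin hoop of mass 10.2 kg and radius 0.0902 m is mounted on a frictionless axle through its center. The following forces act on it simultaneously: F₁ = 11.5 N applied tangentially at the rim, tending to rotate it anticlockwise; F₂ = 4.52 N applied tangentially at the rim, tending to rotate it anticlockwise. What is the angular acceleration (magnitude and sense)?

I = MR² = (10.2)(0.0902)² = 0.08299 kg·m².
Taking anticlockwise as positive: τ₁ = +(11.5)(0.0902) = +1.037 N·m; τ₂ = +(4.52)(0.0902) = +0.4077 N·m.
Net torque τ = 1.445 N·m.
α = τ/I = 1.445/0.08299 = 17.41 rad/s².

α ≈ 17.4 rad/s², anticlockwise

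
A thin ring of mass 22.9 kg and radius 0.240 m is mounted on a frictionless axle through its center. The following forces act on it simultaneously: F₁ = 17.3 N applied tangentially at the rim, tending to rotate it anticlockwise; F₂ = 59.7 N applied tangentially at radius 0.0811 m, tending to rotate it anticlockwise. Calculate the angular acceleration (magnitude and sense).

α ≈ 6.82 rad/s², anticlockwise

I = MR² = (22.9)(0.240)² = 1.319 kg·m².
Taking anticlockwise as positive: τ₁ = +(17.3)(0.240) = +4.152 N·m; τ₂ = +(59.7)(0.0811) = +4.842 N·m.
Net torque τ = 8.994 N·m.
α = τ/I = 8.994/1.319 = 6.818 rad/s².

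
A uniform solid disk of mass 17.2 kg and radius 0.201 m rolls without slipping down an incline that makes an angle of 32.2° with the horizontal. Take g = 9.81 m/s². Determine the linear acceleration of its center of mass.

a ≈ 3.49 m/s²

Translation along the incline: Mg sinθ − f = Ma.
Rotation about the center: fR = Iα with I = ½MR². No-slip gives a = αR, so f = (I/R²)a = (1/2)M a.
Substituting: Mg sinθ = (1 + 0.5000)Ma, so a = g sinθ/(1 + 0.5000) = (9.81) sin 32.2° / 1.500 = 3.485 m/s².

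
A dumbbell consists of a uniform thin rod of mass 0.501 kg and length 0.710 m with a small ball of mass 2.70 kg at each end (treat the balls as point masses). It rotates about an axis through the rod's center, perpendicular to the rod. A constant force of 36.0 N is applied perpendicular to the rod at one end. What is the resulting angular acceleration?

I_rod = (1/12)ML² = (1/12)(0.501)(0.710)² = 0.02105 kg·m².
I_balls = 2·m·(L/2)² = 2(2.70)(0.3550)² = 0.6805 kg·m².
Total I = 0.7016 kg·m².
τ = F·(L/2) = (36.0)(0.355) = 12.78 N·m.
α = τ/I = 12.78/0.7016 = 18.22 rad/s².

α ≈ 18.2 rad/s²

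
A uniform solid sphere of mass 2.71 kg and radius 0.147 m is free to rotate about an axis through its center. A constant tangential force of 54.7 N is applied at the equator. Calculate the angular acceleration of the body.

I = (2/5)MR² = (2/5)(2.71)(0.147)² = 0.02342 kg·m².
τ = F R = (54.7)(0.147) = 8.041 N·m.
From τ = Iα: α = 8.041/0.02342 = 343.3 rad/s².

α ≈ 343 rad/s²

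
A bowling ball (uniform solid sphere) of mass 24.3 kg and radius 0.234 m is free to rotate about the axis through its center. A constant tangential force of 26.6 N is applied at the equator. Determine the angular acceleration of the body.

I = (2/5)MR² = (2/5)(24.3)(0.234)² = 0.5322 kg·m².
τ = F R = (26.6)(0.234) = 6.224 N·m.
Newton's second law for rotation, τ = Iα, gives α = τ/I = 6.224/0.5322 = 11.69 rad/s².

α ≈ 11.7 rad/s²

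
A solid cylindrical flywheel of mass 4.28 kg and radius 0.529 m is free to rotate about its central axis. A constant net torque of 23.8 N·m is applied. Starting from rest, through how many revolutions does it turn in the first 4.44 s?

≈ 62.3 revolutions

I = ½MR² = (1/2)(4.28)(0.529)² = 0.5989 kg·m².
α = τ/I = 23.8/0.5989 = 39.74 rad/s².
θ = ½αt² = ½(39.74)(4.44)² = 391.7 rad.
Revolutions = θ/(2π) = 62.35.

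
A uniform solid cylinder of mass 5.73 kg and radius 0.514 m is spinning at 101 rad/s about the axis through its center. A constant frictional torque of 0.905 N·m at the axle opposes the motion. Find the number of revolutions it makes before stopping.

≈ 679 revolutions

I = ½MR² = (1/2)(5.73)(0.514)² = 0.7569 kg·m².
The net torque has magnitude 0.905 N·m, opposing ω.
|α| = τ/I = 0.9050/0.7569 = 1.196 rad/s² (deceleration).
ω² = ω₀² − 2|α|θ with ω = 0 ⇒ θ = ω₀²/(2|α|) = 4266 rad = 678.9 rev.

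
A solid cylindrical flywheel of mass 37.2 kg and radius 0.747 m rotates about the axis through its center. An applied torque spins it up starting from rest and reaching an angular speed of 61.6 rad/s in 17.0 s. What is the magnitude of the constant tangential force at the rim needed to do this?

I = ½MR² = (1/2)(37.2)(0.747)² = 10.38 kg·m².
α = Δω/Δt = (61.6 − 0)/17.0 = 3.624 rad/s².
The required torque is τ = Iα = (10.38)(3.624) = 37.61 N·m.
A tangential force at the rim gives τ = FR, so F = τ/R = 37.61/0.747 = 50.35 N.

F ≈ 50.3 N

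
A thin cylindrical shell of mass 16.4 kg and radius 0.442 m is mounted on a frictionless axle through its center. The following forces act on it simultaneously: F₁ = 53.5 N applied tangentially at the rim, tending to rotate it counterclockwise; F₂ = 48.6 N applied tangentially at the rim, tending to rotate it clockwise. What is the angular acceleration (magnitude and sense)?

I = MR² = (16.4)(0.442)² = 3.204 kg·m².
Taking counterclockwise as positive: τ₁ = +(53.5)(0.442) = +23.65 N·m; τ₂ = −(48.6)(0.442) = −21.48 N·m.
Net torque τ = 2.166 N·m.
α = τ/I = 2.166/3.204 = 0.6760 rad/s².

α ≈ 0.676 rad/s², counterclockwise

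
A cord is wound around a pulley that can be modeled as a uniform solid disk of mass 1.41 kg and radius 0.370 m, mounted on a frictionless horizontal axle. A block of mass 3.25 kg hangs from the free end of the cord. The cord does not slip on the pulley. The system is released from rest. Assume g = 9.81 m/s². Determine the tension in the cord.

I = ½MR² = (1/2)(1.41)(0.370)² = 0.09651 kg·m².
Block: mg − T = ma. Pulley: TR = Iα. No-slip: a = αR, so T = (I/R²)a = 0.7050·a.
Then mg = (m + 0.7050)a, so a = (3.25)(9.81)/(3.25 + 0.7050) = 8.061 m/s².
T = 0.7050·a = 5.683 N.

T ≈ 5.68 N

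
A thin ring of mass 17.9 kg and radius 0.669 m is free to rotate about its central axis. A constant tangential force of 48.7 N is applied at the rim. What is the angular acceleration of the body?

α ≈ 4.07 rad/s²

I = MR² = (17.9)(0.669)² = 8.011 kg·m².
τ = F R = (48.7)(0.669) = 32.58 N·m.
From τ = Iα: α = 32.58/8.011 = 4.067 rad/s².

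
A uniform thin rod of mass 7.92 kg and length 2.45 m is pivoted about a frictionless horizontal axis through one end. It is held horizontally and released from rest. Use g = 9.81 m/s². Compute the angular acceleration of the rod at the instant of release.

About the pivot, I = (1/3)ML² = (1/3)(7.92)(2.45)² = 15.85 kg·m².
The weight acts at the center, a distance L/2 = 1.225 m from the pivot; τ = Mg(L/2) = 95.18 N·m.
α = τ/I = 95.18/15.85 = 6.006 rad/s².
(Equivalently α = (3g/(2L)) = 6.006 rad/s².)

α ≈ 6.01 rad/s²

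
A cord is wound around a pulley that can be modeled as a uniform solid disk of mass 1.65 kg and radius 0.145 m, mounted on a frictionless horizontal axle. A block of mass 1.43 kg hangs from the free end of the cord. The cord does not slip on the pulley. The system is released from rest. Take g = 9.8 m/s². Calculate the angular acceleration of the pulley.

I = ½MR² = (1/2)(1.65)(0.145)² = 0.01735 kg·m².
Block: mg − T = ma. Pulley: TR = Iα. No-slip: a = αR, so T = (I/R²)a = 0.8250·a.
Then mg = (m + 0.8250)a, so a = (1.43)(9.8)/(1.43 + 0.8250) = 6.215 m/s².
α = a/R = 6.215/0.145 = 42.86 rad/s².

α ≈ 42.9 rad/s²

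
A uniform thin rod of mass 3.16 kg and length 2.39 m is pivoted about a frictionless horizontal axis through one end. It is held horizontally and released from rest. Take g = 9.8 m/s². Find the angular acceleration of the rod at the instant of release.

α ≈ 6.15 rad/s²

About the pivot, I = (1/3)ML² = (1/3)(3.16)(2.39)² = 6.017 kg·m².
The weight acts at the center, a distance L/2 = 1.195 m from the pivot; τ = Mg(L/2) = 37.01 N·m.
α = τ/I = 37.01/6.017 = 6.151 rad/s².
(Equivalently α = (3g/(2L)) = 6.151 rad/s².)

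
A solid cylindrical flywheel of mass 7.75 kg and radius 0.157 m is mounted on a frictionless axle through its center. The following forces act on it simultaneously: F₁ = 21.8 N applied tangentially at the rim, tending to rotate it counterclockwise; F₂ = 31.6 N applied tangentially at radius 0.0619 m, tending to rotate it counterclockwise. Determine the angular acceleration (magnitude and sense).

I = ½MR² = (1/2)(7.75)(0.157)² = 0.09551 kg·m².
Taking counterclockwise as positive: τ₁ = +(21.8)(0.157) = +3.423 N·m; τ₂ = +(31.6)(0.0619) = +1.956 N·m.
Net torque τ = 5.379 N·m.
α = τ/I = 5.379/0.09551 = 56.31 rad/s².

α ≈ 56.3 rad/s², counterclockwise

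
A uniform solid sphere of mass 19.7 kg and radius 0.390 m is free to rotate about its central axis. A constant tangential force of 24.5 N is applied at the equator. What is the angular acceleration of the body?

I = (2/5)MR² = (2/5)(19.7)(0.390)² = 1.199 kg·m².
τ = F R = (24.5)(0.390) = 9.555 N·m.
From τ = Iα: α = 9.555/1.199 = 7.972 rad/s².

α ≈ 7.97 rad/s²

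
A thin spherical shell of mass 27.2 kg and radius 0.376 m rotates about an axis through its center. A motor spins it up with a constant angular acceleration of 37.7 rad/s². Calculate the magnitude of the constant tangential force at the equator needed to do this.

I = (2/3)MR² = (2/3)(27.2)(0.376)² = 2.564 kg·m².
The required torque is τ = Iα = (2.564)(37.70) = 96.65 N·m.
A tangential force at the equator gives τ = FR, so F = τ/R = 96.65/0.376 = 257.0 N.

F ≈ 257 N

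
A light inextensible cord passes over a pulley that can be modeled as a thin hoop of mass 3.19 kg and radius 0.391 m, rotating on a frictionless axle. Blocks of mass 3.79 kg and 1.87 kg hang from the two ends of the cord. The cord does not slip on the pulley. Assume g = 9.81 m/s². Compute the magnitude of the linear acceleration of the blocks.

I = MR² = (3.19)(0.391)² = 0.4877 kg·m².
Heavier block: m₁g − T₁ = m₁a. Lighter block: T₂ − m₂g = m₂a.
Pulley: (T₁ − T₂)R = Iα = I(a/R), so T₁ − T₂ = (I/R²)a = 1·M_p a = 3.190·a.
Adding the three: (m₁ − m₂)g = (m₁ + m₂ + 3.190)a, so a = (3.79 − 1.87)(9.81)/(3.79 + 1.87 + 3.190) = 2.128 m/s².

a ≈ 2.13 m/s²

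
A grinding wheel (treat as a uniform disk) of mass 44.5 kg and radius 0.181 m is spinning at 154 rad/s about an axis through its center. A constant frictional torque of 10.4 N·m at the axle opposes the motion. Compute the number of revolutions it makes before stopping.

I = ½MR² = (1/2)(44.5)(0.181)² = 0.7289 kg·m².
The net torque has magnitude 10.4 N·m, opposing ω.
|α| = τ/I = 10.40/0.7289 = 14.27 rad/s² (deceleration).
ω² = ω₀² − 2|α|θ with ω = 0 ⇒ θ = ω₀²/(2|α|) = 831.1 rad = 132.3 rev.

≈ 132 revolutions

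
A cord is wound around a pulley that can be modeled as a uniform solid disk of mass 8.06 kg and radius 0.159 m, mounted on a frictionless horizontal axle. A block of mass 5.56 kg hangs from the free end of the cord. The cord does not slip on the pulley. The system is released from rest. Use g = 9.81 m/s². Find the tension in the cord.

T ≈ 22.9 N

I = ½MR² = (1/2)(8.06)(0.159)² = 0.1019 kg·m².
Block: mg − T = ma. Pulley: TR = Iα. No-slip: a = αR, so T = (I/R²)a = 4.030·a.
Then mg = (m + 4.030)a, so a = (5.56)(9.81)/(5.56 + 4.030) = 5.688 m/s².
T = 4.030·a = 22.92 N.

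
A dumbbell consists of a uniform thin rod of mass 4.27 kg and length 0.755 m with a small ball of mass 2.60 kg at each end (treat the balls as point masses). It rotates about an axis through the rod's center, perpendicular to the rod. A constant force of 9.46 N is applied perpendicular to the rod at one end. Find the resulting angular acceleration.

α ≈ 3.78 rad/s²

I_rod = (1/12)ML² = (1/12)(4.27)(0.755)² = 0.2028 kg·m².
I_balls = 2·m·(L/2)² = 2(2.60)(0.3775)² = 0.7410 kg·m².
Total I = 0.9439 kg·m².
τ = F·(L/2) = (9.46)(0.378) = 3.571 N·m.
α = τ/I = 3.571/0.9439 = 3.784 rad/s².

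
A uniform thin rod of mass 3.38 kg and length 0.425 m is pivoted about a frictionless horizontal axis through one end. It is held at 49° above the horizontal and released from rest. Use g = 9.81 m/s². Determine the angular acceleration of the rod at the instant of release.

About the pivot, I = (1/3)ML² = (1/3)(3.38)(0.425)² = 0.2035 kg·m².
The weight acts at the center, a distance L/2 = 0.2125 m from the pivot; τ = Mg(L/2) cos 49° = 4.623 N·m.
α = τ/I = 4.623/0.2035 = 22.72 rad/s².

α ≈ 22.7 rad/s²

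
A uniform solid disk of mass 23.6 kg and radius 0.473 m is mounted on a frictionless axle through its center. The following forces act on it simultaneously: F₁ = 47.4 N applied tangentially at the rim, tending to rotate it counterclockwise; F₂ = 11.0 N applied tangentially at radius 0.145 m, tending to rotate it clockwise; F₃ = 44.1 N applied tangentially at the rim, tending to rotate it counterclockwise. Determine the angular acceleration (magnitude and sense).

α ≈ 15.8 rad/s², counterclockwise

I = ½MR² = (1/2)(23.6)(0.473)² = 2.640 kg·m².
Taking counterclockwise as positive: τ₁ = +(47.4)(0.473) = +22.42 N·m; τ₂ = −(11.0)(0.145) = −1.595 N·m; τ₃ = +(44.1)(0.473) = +20.86 N·m.
Net torque τ = 41.68 N·m.
α = τ/I = 41.68/2.640 = 15.79 rad/s².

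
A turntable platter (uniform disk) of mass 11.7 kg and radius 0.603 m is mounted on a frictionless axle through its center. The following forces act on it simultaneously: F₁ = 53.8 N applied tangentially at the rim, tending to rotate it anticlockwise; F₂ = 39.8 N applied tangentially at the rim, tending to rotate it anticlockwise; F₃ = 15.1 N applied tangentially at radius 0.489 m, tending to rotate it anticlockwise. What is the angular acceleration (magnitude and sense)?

α ≈ 30.0 rad/s², anticlockwise

I = ½MR² = (1/2)(11.7)(0.603)² = 2.127 kg·m².
Taking anticlockwise as positive: τ₁ = +(53.8)(0.603) = +32.44 N·m; τ₂ = +(39.8)(0.603) = +24.00 N·m; τ₃ = +(15.1)(0.489) = +7.384 N·m.
Net torque τ = 63.82 N·m.
α = τ/I = 63.82/2.127 = 30.01 rad/s².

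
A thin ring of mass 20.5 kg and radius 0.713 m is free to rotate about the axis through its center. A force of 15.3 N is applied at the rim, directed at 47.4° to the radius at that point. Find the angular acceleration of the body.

I = MR² = (20.5)(0.713)² = 10.42 kg·m².
Only the tangential component produces torque: τ = F R sinθ = (15.3)(0.713) sin 47.4° = 8.030 N·m.
Newton's second law for rotation, τ = Iα, gives α = τ/I = 8.030/10.42 = 0.7705 rad/s².

α ≈ 0.771 rad/s²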